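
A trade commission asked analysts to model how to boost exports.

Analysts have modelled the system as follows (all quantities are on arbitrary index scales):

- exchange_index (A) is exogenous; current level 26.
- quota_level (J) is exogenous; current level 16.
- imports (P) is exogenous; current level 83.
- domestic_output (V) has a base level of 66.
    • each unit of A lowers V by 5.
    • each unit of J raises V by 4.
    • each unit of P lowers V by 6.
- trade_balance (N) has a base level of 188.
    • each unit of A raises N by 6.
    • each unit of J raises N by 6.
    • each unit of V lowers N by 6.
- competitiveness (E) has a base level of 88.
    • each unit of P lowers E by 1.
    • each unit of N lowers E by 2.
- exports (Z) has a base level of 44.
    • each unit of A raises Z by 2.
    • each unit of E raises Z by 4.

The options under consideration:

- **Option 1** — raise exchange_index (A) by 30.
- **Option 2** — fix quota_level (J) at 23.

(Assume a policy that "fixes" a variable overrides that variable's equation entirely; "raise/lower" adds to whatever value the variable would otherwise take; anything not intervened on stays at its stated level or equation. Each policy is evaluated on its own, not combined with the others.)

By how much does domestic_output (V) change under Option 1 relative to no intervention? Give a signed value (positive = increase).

Baseline:
  A = 26
  J = 16
  P = 83
  V = 66 − 5·26 + 4·16 − 6·83 = -498
Option 1 (A + 30):
  A = 26 + 30 = 56
  J = 16
  P = 83
  V = 66 − 5·56 + 4·16 − 6·83 = -648
Change in V: -648 − (-498) = -150

-150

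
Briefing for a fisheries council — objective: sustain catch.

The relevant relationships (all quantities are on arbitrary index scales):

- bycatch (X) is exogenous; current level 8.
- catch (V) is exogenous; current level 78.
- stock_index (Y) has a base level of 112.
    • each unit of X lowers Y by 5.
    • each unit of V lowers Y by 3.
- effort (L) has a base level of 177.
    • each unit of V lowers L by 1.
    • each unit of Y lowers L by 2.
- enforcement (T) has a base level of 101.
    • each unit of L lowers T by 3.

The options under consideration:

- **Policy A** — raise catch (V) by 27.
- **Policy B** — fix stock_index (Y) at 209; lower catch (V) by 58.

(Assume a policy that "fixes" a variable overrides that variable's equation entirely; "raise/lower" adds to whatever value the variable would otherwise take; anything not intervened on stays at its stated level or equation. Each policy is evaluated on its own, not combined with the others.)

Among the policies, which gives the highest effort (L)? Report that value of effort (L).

Policy A (V + 27):
  X = 8
  V = 78 + 27 = 105
  Y = 112 − 5·8 − 3·105 = -243
  L = 177 − 105 − 2·(-243) = 558
Policy B (Y := 209, V − 58):
  X = 8
  V = 78 − 58 = 20
  Y = 209
  L = 177 − 20 − 2·209 = -261
Comparing — Policy A: L=558, Policy B: L=-261. Highest is 558 (Policy A).

558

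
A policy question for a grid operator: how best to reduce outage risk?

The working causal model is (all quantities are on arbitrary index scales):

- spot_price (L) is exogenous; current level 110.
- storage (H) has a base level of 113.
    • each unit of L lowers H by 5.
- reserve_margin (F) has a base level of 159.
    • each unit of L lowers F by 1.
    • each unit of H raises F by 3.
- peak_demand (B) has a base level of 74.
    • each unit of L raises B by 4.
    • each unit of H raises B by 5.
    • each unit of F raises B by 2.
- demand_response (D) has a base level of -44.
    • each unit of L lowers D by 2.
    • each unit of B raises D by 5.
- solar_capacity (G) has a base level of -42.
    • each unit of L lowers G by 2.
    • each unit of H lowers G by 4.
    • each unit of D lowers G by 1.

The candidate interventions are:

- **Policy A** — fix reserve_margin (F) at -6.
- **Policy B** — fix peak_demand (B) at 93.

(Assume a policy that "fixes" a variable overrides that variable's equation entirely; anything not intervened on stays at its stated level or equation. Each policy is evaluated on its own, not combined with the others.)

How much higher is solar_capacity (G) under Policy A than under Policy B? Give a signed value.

8880

Policy A (F := -6):
  L = 110
  H = 113 − 5·110 = -437
  F = -6
  B = 74 + 4·110 + 5·(-437) + 2·(-6) = -1683
  D = -44 − 2·110 + 5·(-1683) = -8679
  G = -42 − 2·110 − 4·(-437) − (-8679) = 10165
Policy B (B := 93):
  L = 110
  H = 113 − 5·110 = -437
  F = 159 − 110 + 3·(-437) = -1262
  B = 93
  D = -44 − 2·110 + 5·93 = 201
  G = -42 − 2·110 − 4·(-437) − 201 = 1285
G: 10165 − 1285 = 8880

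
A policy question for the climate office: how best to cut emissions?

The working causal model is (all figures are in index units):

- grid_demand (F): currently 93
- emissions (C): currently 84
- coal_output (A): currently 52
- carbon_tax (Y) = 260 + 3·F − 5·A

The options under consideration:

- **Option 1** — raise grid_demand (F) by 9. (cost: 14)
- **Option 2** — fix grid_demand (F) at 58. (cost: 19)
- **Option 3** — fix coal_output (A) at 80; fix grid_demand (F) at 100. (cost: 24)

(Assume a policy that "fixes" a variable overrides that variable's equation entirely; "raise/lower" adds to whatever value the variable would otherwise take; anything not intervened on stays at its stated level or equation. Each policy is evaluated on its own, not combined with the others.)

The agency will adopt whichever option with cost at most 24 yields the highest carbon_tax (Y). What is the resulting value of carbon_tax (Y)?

306

Option 1 (F + 9):
  F = 93 + 9 = 102
  A = 52
  Y = 260 + 3·102 − 5·52 = 306
Option 2 (F := 58):
  F = 58
  A = 52
  Y = 260 + 3·58 − 5·52 = 174
Option 3 (A := 80, F := 100):
  F = 100
  A = 80
  Y = 260 + 3·100 − 5·80 = 160
Comparing — Option 1: Y=306, Option 2: Y=174, Option 3: Y=160. Highest is 306 (Option 1).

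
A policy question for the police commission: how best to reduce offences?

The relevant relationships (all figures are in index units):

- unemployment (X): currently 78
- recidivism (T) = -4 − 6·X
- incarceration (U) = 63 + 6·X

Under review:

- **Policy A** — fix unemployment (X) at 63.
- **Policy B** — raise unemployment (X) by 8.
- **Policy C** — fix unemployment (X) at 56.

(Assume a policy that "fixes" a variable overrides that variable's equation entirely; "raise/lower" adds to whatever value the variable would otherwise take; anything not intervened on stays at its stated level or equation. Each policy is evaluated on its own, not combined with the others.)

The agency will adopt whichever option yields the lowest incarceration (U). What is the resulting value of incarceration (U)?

Policy A (X := 63):
  X = 63
  U = 63 + 6·63 = 441
Policy B (X + 8):
  X = 78 + 8 = 86
  U = 63 + 6·86 = 579
Policy C (X := 56):
  X = 56
  U = 63 + 6·56 = 399
Comparing — Policy A: U=441, Policy B: U=579, Policy C: U=399. Lowest is 399 (Policy C).

399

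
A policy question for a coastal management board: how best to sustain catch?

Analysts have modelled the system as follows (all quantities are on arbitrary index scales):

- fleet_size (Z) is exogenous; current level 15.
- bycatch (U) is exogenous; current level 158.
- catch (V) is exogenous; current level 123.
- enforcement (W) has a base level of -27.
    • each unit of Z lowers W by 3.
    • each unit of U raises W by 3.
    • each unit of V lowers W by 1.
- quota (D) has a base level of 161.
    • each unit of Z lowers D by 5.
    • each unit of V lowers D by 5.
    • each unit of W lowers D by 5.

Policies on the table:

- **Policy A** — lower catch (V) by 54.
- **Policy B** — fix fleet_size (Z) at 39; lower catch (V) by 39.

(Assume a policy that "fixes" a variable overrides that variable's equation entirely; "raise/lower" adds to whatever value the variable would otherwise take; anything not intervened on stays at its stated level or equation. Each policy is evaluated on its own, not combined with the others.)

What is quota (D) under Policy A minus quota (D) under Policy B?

-240

Policy A (V − 54):
  Z = 15
  U = 158
  V = 123 − 54 = 69
  W = -27 − 3·15 + 3·158 − 69 = 333
  D = 161 − 5·15 − 5·69 − 5·333 = -1924
Policy B (Z := 39, V − 39):
  Z = 39
  U = 158
  V = 123 − 39 = 84
  W = -27 − 3·39 + 3·158 − 84 = 246
  D = 161 − 5·39 − 5·84 − 5·246 = -1684
D: -1924 − (-1684) = -240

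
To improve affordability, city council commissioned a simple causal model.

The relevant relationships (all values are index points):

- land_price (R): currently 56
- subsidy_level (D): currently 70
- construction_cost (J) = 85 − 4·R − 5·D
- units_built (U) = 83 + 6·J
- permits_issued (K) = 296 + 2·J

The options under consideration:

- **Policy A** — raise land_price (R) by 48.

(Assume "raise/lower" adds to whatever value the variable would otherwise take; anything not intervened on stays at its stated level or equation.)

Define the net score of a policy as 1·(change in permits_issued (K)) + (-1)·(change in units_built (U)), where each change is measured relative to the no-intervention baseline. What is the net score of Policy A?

768

Baseline:
  R = 56
  D = 70
  J = 85 − 4·56 − 5·70 = -489
  U = 83 + 6·(-489) = -2851
  K = 296 + 2·(-489) = -682
Policy A (R + 48):
  R = 56 + 48 = 104
  D = 70
  J = 85 − 4·104 − 5·70 = -681
  U = 83 + 6·(-681) = -4003
  K = 296 + 2·(-681) = -1066
ΔK = -1066 − (-682) = -384; ΔU = -4003 − (-2851) = -1152
Score = 1·(-384) + (-1)·(-1152) = 768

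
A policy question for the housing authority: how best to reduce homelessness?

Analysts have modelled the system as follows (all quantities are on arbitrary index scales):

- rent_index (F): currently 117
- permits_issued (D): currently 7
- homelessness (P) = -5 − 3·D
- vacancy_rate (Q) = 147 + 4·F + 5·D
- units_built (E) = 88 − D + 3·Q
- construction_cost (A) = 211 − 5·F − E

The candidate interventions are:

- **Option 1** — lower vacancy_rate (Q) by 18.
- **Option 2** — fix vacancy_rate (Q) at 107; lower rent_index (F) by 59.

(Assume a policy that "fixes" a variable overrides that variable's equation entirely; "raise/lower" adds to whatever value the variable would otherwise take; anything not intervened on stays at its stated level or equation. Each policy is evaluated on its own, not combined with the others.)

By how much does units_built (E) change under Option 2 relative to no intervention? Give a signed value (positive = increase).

-1629

Baseline:
  F = 117
  D = 7
  Q = 147 + 4·117 + 5·7 = 650
  E = 88 − 7 + 3·650 = 2031
Option 2 (Q := 107, F − 59):
  F = 117 − 59 = 58
  D = 7
  Q = 107
  E = 88 − 7 + 3·107 = 402
Change in E: 402 − 2031 = -1629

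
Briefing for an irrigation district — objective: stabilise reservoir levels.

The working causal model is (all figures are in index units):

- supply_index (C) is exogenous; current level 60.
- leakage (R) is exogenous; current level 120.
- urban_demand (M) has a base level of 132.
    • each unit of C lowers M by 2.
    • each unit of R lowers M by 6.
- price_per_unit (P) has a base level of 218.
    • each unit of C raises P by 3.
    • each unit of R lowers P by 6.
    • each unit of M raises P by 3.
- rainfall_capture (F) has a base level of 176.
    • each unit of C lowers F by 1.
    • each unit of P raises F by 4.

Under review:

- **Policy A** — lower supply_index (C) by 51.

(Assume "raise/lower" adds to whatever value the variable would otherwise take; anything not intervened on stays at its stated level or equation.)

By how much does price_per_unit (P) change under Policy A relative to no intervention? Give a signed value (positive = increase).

153

Baseline:
  C = 60
  R = 120
  M = 132 − 2·60 − 6·120 = -708
  P = 218 + 3·60 − 6·120 + 3·(-708) = -2446
Policy A (C − 51):
  C = 60 − 51 = 9
  R = 120
  M = 132 − 2·9 − 6·120 = -606
  P = 218 + 3·9 − 6·120 + 3·(-606) = -2293
Change in P: -2293 − (-2446) = 153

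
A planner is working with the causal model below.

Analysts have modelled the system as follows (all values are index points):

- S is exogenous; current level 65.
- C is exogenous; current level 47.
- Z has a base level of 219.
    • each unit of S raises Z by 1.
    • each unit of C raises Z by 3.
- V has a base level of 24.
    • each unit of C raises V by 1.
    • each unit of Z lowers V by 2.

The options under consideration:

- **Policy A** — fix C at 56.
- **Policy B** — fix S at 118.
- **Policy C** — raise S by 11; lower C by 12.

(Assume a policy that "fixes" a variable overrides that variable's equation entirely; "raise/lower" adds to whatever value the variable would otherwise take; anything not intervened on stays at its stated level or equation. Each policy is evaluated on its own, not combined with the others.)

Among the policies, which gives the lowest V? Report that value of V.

-885

Policy A (C := 56):
  S = 65
  C = 56
  Z = 219 + 65 + 3·56 = 452
  V = 24 + 56 − 2·452 = -824
Policy B (S := 118):
  S = 118
  C = 47
  Z = 219 + 118 + 3·47 = 478
  V = 24 + 47 − 2·478 = -885
Policy C (S + 11, C − 12):
  S = 65 + 11 = 76
  C = 47 − 12 = 35
  Z = 219 + 76 + 3·35 = 400
  V = 24 + 35 − 2·400 = -741
Comparing — Policy A: V=-824, Policy B: V=-885, Policy C: V=-741. Lowest is -885 (Policy B).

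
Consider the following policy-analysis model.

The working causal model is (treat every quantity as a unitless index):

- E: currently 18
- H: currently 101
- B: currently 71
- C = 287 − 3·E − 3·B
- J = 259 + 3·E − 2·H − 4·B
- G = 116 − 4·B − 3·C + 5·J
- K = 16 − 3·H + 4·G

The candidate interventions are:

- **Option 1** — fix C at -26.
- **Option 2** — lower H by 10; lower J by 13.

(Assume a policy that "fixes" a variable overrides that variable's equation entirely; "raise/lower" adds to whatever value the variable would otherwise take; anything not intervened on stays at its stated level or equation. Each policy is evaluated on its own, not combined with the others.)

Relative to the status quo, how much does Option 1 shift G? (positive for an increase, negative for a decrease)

Baseline:
  E = 18
  H = 101
  B = 71
  C = 287 − 3·18 − 3·71 = 20
  J = 259 + 3·18 − 2·101 − 4·71 = -173
  G = 116 − 4·71 − 3·20 + 5·(-173) = -1093
Option 1 (C := -26):
  E = 18
  H = 101
  B = 71
  C = -26
  J = 259 + 3·18 − 2·101 − 4·71 = -173
  G = 116 − 4·71 − 3·(-26) + 5·(-173) = -955
Change in G: -955 − (-1093) = 138

138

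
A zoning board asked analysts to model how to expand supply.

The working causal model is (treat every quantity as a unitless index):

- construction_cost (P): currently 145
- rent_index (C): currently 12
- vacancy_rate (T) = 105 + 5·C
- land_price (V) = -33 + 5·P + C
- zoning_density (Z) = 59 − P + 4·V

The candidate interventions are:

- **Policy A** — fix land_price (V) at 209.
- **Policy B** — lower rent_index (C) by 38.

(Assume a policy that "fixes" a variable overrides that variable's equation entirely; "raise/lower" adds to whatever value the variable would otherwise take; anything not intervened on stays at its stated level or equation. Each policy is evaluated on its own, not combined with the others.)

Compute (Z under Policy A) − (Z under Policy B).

-1828

Policy A (V := 209):
  P = 145
  C = 12
  V = 209
  Z = 59 − 145 + 4·209 = 750
Policy B (C − 38):
  P = 145
  C = 12 − 38 = -26
  V = -33 + 5·145 + (-26) = 666
  Z = 59 − 145 + 4·666 = 2578
Z: 750 − 2578 = -1828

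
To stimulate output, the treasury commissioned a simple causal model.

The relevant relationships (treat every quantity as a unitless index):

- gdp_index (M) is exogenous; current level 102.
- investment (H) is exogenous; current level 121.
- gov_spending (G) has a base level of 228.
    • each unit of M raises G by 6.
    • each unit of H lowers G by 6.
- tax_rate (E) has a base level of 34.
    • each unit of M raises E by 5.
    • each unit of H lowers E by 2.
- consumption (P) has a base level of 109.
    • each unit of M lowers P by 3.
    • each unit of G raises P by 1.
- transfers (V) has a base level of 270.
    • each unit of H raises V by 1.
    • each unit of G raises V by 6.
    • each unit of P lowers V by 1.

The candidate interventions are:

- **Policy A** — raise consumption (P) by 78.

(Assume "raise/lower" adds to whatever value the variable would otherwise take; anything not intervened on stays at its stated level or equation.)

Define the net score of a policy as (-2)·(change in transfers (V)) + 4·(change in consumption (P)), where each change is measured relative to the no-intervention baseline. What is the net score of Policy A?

468

Baseline:
  M = 102
  H = 121
  G = 228 + 6·102 − 6·121 = 114
  P = 109 − 3·102 + 114 = -83
  V = 270 + 121 + 6·114 − (-83) = 1158
Policy A (P + 78):
  M = 102
  H = 121
  G = 228 + 6·102 − 6·121 = 114
  P = 109 − 3·102 + 114 (+78 from intervention) = -5
  V = 270 + 121 + 6·114 − (-5) = 1080
ΔV = 1080 − 1158 = -78; ΔP = -5 − (-83) = 78
Score = (-2)·(-78) + 4·78 = 468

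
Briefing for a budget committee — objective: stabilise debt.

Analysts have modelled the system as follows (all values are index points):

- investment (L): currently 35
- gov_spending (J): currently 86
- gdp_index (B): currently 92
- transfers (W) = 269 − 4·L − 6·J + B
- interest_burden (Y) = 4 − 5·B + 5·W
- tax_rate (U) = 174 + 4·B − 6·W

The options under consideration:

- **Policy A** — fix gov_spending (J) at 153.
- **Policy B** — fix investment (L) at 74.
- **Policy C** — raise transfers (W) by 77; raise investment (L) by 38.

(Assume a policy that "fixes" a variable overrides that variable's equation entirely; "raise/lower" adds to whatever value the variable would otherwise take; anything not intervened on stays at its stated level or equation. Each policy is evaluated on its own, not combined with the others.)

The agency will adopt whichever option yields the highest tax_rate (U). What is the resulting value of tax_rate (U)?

4724

Policy A (J := 153):
  L = 35
  J = 153
  B = 92
  W = 269 − 4·35 − 6·153 + 92 = -697
  U = 174 + 4·92 − 6·(-697) = 4724
Policy B (L := 74):
  L = 74
  J = 86
  B = 92
  W = 269 − 4·74 − 6·86 + 92 = -451
  U = 174 + 4·92 − 6·(-451) = 3248
Policy C (W + 77, L + 38):
  L = 35 + 38 = 73
  J = 86
  B = 92
  W = 269 − 4·73 − 6·86 + 92 (+77 from intervention) = -370
  U = 174 + 4·92 − 6·(-370) = 2762
Comparing — Policy A: U=4724, Policy B: U=3248, Policy C: U=2762. Highest is 4724 (Policy A).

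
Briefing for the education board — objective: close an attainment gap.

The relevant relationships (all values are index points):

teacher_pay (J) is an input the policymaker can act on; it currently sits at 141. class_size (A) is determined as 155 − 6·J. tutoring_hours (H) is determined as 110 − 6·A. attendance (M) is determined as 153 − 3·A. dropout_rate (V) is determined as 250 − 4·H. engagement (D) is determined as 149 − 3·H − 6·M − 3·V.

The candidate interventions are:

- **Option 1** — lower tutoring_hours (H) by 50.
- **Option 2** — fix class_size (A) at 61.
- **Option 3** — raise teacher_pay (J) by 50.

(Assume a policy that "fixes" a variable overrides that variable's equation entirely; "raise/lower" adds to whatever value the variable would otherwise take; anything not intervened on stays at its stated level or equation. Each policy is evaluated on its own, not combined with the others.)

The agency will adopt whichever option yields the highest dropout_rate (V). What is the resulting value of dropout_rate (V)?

1274

Option 1 (H − 50):
  J = 141
  A = 155 − 6·141 = -691
  H = 110 − 6·(-691) (−50 from intervention) = 4206
  V = 250 − 4·4206 = -16574
Option 2 (A := 61):
  J = 141
  A = 61
  H = 110 − 6·61 = -256
  V = 250 − 4·(-256) = 1274
Option 3 (J + 50):
  J = 141 + 50 = 191
  A = 155 − 6·191 = -991
  H = 110 − 6·(-991) = 6056
  V = 250 − 4·6056 = -23974
Comparing — Option 1: V=-16574, Option 2: V=1274, Option 3: V=-23974. Highest is 1274 (Option 2).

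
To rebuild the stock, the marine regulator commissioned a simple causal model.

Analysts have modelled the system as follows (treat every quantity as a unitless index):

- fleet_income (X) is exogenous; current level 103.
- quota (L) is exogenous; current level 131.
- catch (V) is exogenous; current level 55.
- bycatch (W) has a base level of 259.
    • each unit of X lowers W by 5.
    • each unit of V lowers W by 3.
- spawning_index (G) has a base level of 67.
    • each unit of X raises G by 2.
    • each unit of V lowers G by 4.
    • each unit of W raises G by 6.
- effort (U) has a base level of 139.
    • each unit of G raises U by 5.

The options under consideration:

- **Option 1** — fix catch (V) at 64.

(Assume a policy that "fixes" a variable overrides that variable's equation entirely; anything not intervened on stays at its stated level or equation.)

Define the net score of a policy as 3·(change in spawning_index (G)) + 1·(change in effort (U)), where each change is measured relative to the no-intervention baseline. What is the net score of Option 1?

Baseline:
  X = 103
  V = 55
  W = 259 − 5·103 − 3·55 = -421
  G = 67 + 2·103 − 4·55 + 6·(-421) = -2473
  U = 139 + 5·(-2473) = -12226
Option 1 (V := 64):
  X = 103
  V = 64
  W = 259 − 5·103 − 3·64 = -448
  G = 67 + 2·103 − 4·64 + 6·(-448) = -2671
  U = 139 + 5·(-2671) = -13216
ΔG = -2671 − (-2473) = -198; ΔU = -13216 − (-12226) = -990
Score = 3·(-198) + 1·(-990) = -1584

-1584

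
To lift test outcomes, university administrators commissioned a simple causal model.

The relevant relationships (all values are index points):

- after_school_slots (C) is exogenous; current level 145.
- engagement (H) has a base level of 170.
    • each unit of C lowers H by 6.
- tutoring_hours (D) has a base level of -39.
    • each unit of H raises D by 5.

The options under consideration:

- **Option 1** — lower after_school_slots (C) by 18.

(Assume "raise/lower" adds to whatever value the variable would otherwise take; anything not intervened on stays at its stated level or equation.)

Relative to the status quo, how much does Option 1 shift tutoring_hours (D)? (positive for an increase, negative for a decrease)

Baseline:
  C = 145
  H = 170 − 6·145 = -700
  D = -39 + 5·(-700) = -3539
Option 1 (C − 18):
  C = 145 − 18 = 127
  H = 170 − 6·127 = -592
  D = -39 + 5·(-592) = -2999
Change in D: -2999 − (-3539) = 540

540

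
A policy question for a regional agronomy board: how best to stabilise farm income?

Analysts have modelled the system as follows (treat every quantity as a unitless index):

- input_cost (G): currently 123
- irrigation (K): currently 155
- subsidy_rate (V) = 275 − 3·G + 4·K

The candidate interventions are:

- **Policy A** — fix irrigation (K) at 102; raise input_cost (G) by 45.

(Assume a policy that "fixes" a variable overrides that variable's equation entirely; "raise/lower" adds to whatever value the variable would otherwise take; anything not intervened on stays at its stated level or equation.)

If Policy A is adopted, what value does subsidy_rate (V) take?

179

Policy A (K := 102, G + 45):
  G = 123 + 45 = 168
  K = 102
  V = 275 − 3·168 + 4·102 = 179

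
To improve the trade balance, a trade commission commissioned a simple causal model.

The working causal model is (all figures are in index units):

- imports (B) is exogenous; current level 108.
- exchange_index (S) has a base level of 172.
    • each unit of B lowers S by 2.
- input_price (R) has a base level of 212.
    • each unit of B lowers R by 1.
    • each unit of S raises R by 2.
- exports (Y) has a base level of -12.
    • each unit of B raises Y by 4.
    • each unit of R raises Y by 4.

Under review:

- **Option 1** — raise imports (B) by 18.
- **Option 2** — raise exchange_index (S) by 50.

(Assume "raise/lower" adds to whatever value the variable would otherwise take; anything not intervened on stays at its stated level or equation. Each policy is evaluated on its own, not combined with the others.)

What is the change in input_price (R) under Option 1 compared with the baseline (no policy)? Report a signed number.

Baseline:
  B = 108
  S = 172 − 2·108 = -44
  R = 212 − 108 + 2·(-44) = 16
Option 1 (B + 18):
  B = 108 + 18 = 126
  S = 172 − 2·126 = -80
  R = 212 − 126 + 2·(-80) = -74
Change in R: -74 − 16 = -90

-90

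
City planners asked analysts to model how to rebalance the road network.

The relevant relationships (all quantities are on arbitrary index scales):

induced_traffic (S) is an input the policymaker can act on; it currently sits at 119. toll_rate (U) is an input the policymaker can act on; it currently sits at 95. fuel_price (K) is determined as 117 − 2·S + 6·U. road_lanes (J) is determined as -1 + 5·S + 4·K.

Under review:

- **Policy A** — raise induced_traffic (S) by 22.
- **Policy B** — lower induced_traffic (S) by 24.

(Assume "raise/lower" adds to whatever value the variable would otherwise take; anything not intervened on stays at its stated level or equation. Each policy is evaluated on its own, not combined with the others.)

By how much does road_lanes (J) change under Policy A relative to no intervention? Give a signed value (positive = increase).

-66

Baseline:
  S = 119
  U = 95
  K = 117 − 2·119 + 6·95 = 449
  J = -1 + 5·119 + 4·449 = 2390
Policy A (S + 22):
  S = 119 + 22 = 141
  U = 95
  K = 117 − 2·141 + 6·95 = 405
  J = -1 + 5·141 + 4·405 = 2324
Change in J: 2324 − 2390 = -66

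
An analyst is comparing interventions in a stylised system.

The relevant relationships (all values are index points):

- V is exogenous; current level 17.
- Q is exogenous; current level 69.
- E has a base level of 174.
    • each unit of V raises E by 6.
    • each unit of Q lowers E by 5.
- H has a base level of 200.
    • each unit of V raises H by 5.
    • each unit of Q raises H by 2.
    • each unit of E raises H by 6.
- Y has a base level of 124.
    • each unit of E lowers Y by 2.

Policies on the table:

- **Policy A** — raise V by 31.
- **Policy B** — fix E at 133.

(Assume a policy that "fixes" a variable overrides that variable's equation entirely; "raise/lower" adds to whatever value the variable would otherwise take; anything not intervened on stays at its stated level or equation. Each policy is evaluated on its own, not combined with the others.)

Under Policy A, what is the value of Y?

-110

Policy A (V + 31):
  V = 17 + 31 = 48
  Q = 69
  E = 174 + 6·48 − 5·69 = 117
  Y = 124 − 2·117 = -110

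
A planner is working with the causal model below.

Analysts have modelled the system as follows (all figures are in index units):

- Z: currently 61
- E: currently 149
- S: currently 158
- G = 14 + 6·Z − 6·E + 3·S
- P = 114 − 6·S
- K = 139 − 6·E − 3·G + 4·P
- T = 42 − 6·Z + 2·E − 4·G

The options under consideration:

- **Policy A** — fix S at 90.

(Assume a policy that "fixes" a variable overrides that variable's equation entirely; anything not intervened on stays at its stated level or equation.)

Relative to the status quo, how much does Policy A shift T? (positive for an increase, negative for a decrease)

Baseline:
  Z = 61
  E = 149
  S = 158
  G = 14 + 6·61 − 6·149 + 3·158 = -40
  T = 42 − 6·61 + 2·149 − 4·(-40) = 134
Policy A (S := 90):
  Z = 61
  E = 149
  S = 90
  G = 14 + 6·61 − 6·149 + 3·90 = -244
  T = 42 − 6·61 + 2·149 − 4·(-244) = 950
Change in T: 950 − 134 = 816

816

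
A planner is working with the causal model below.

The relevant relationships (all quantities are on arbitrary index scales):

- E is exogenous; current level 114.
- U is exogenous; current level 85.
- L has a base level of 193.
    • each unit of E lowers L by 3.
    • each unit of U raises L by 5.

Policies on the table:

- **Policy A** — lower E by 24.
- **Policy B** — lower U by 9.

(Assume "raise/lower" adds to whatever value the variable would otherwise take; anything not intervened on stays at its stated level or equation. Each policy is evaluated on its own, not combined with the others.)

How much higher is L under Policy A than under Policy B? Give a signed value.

117

Policy A (E − 24):
  E = 114 − 24 = 90
  U = 85
  L = 193 − 3·90 + 5·85 = 348
Policy B (U − 9):
  E = 114
  U = 85 − 9 = 76
  L = 193 − 3·114 + 5·76 = 231
L: 348 − 231 = 117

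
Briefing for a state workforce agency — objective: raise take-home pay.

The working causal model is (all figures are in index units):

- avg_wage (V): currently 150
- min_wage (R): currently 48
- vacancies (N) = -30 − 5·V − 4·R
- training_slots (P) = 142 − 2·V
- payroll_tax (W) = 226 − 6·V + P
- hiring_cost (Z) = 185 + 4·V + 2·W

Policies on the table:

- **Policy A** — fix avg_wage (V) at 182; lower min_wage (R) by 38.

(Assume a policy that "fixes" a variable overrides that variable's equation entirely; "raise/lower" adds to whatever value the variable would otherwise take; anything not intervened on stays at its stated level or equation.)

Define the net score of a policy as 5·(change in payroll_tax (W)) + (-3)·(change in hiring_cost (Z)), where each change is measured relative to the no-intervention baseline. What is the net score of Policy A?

Baseline:
  V = 150
  P = 142 − 2·150 = -158
  W = 226 − 6·150 + (-158) = -832
  Z = 185 + 4·150 + 2·(-832) = -879
Policy A (V := 182, R − 38):
  V = 182
  P = 142 − 2·182 = -222
  W = 226 − 6·182 + (-222) = -1088
  Z = 185 + 4·182 + 2·(-1088) = -1263
ΔW = -1088 − (-832) = -256; ΔZ = -1263 − (-879) = -384
Score = 5·(-256) + (-3)·(-384) = -128

-128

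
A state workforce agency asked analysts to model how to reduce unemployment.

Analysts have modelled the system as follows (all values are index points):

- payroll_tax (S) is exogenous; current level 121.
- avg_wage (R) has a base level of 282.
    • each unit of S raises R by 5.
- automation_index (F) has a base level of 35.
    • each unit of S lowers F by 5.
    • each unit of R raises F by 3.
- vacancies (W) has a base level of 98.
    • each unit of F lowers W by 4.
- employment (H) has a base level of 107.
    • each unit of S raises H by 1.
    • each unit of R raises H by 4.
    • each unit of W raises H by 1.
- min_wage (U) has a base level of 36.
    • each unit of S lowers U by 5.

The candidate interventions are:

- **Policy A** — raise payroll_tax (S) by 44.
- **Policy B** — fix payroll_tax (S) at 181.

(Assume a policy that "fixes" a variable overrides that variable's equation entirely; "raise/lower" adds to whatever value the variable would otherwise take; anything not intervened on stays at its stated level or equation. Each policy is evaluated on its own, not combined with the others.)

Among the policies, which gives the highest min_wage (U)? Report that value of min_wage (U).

Policy A (S + 44):
  S = 121 + 44 = 165
  U = 36 − 5·165 = -789
Policy B (S := 181):
  S = 181
  U = 36 − 5·181 = -869
Comparing — Policy A: U=-789, Policy B: U=-869. Highest is -789 (Policy A).

-789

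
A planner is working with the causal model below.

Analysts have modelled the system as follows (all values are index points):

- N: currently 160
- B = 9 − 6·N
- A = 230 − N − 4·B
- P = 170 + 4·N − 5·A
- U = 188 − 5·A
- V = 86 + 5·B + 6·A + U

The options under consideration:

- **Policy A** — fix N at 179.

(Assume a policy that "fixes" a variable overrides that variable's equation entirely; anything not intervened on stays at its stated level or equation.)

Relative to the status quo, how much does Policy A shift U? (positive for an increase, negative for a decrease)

Baseline:
  N = 160
  B = 9 − 6·160 = -951
  A = 230 − 160 − 4·(-951) = 3874
  U = 188 − 5·3874 = -19182
Policy A (N := 179):
  N = 179
  B = 9 − 6·179 = -1065
  A = 230 − 179 − 4·(-1065) = 4311
  U = 188 − 5·4311 = -21367
Change in U: -21367 − (-19182) = -2185

-2185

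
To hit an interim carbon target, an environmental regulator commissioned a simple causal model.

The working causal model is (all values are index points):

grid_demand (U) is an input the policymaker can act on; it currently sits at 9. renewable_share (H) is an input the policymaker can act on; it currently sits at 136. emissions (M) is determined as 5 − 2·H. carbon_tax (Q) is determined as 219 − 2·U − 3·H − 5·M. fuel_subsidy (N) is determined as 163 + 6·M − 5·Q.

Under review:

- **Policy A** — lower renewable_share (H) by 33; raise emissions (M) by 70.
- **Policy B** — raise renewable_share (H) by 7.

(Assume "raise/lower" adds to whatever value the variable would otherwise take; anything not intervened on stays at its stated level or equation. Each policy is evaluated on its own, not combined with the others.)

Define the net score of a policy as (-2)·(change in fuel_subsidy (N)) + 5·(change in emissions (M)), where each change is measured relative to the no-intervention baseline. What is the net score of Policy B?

Baseline:
  U = 9
  H = 136
  M = 5 − 2·136 = -267
  Q = 219 − 2·9 − 3·136 − 5·(-267) = 1128
  N = 163 + 6·(-267) − 5·1128 = -7079
Policy B (H + 7):
  U = 9
  H = 136 + 7 = 143
  M = 5 − 2·143 = -281
  Q = 219 − 2·9 − 3·143 − 5·(-281) = 1177
  N = 163 + 6·(-281) − 5·1177 = -7408
ΔN = -7408 − (-7079) = -329; ΔM = -281 − (-267) = -14
Score = (-2)·(-329) + 5·(-14) = 588

588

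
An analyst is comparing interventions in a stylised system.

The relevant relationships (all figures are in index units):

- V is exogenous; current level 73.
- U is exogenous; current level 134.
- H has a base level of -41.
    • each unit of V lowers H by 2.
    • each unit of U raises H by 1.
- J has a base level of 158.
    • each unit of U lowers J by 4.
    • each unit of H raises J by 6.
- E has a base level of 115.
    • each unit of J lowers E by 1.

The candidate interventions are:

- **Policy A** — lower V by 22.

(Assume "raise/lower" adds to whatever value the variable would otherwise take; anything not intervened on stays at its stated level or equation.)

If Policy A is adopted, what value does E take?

547

Policy A (V − 22):
  V = 73 − 22 = 51
  U = 134
  H = -41 − 2·51 + 134 = -9
  J = 158 − 4·134 + 6·(-9) = -432
  E = 115 − (-432) = 547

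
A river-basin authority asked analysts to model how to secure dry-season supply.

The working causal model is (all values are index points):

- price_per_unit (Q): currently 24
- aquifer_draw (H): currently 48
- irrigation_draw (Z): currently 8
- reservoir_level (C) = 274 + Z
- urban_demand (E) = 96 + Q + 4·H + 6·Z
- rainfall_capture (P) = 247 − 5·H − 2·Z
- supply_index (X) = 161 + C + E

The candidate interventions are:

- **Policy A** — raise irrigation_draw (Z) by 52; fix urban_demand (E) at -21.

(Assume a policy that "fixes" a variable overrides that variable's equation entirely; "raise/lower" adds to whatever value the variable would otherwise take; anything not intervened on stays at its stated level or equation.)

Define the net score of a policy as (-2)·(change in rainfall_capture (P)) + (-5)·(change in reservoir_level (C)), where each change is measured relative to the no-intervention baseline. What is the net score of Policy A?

Baseline:
  H = 48
  Z = 8
  C = 274 + 8 = 282
  P = 247 − 5·48 − 2·8 = -9
Policy A (Z + 52, E := -21):
  H = 48
  Z = 8 + 52 = 60
  C = 274 + 60 = 334
  P = 247 − 5·48 − 2·60 = -113
ΔP = -113 − (-9) = -104; ΔC = 334 − 282 = 52
Score = (-2)·(-104) + (-5)·52 = -52

-52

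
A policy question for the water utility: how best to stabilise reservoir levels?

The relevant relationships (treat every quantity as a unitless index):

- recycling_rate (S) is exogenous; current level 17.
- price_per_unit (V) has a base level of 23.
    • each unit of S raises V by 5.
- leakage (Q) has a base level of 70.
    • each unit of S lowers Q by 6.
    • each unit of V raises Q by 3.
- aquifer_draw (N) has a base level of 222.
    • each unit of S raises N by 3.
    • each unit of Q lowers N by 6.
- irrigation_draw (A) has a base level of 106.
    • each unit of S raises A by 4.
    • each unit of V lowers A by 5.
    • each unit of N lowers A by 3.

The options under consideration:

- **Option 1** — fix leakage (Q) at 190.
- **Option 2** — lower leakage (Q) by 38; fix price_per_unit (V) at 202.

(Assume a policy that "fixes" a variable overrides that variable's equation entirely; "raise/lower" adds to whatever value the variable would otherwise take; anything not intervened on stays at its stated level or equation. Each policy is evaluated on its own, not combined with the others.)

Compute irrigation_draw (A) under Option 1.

Option 1 (Q := 190):
  S = 17
  V = 23 + 5·17 = 108
  Q = 190
  N = 222 + 3·17 − 6·190 = -867
  A = 106 + 4·17 − 5·108 − 3·(-867) = 2235

2235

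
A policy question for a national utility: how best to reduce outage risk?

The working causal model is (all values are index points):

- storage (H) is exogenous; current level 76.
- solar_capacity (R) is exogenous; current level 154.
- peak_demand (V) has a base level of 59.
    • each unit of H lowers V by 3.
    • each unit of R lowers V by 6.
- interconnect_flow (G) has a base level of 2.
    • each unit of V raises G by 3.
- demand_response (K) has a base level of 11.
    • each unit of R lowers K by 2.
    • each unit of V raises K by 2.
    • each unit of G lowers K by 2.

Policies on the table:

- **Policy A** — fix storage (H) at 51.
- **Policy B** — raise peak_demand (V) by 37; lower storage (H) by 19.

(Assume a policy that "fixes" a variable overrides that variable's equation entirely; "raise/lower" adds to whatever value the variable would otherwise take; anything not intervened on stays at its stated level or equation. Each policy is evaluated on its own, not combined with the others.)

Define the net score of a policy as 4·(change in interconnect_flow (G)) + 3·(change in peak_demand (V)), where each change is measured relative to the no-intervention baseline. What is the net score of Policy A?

Baseline:
  H = 76
  R = 154
  V = 59 − 3·76 − 6·154 = -1093
  G = 2 + 3·(-1093) = -3277
Policy A (H := 51):
  H = 51
  R = 154
  V = 59 − 3·51 − 6·154 = -1018
  G = 2 + 3·(-1018) = -3052
ΔG = -3052 − (-3277) = 225; ΔV = -1018 − (-1093) = 75
Score = 4·225 + 3·75 = 1125

1125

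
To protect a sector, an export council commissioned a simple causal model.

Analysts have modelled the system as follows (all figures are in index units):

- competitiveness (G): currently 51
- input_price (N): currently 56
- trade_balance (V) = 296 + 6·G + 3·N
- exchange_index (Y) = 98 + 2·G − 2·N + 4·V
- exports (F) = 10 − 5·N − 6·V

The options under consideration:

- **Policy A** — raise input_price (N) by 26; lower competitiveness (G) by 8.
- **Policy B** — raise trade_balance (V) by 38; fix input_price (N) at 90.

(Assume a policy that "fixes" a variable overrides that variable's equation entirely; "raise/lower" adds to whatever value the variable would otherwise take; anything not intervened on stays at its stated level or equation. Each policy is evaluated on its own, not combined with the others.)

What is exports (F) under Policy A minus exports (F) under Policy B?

700

Policy A (N + 26, G − 8):
  G = 51 − 8 = 43
  N = 56 + 26 = 82
  V = 296 + 6·43 + 3·82 = 800
  F = 10 − 5·82 − 6·800 = -5200
Policy B (V + 38, N := 90):
  G = 51
  N = 90
  V = 296 + 6·51 + 3·90 (+38 from intervention) = 910
  F = 10 − 5·90 − 6·910 = -5900
F: -5200 − (-5900) = 700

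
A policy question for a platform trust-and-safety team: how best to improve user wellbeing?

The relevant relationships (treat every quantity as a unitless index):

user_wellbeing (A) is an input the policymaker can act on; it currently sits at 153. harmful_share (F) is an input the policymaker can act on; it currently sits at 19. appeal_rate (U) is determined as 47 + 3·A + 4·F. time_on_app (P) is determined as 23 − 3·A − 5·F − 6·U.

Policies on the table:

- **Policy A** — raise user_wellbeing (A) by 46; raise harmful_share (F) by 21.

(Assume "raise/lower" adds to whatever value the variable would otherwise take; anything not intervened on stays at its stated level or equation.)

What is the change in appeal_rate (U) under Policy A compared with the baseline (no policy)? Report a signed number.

222

Baseline:
  A = 153
  F = 19
  U = 47 + 3·153 + 4·19 = 582
Policy A (A + 46, F + 21):
  A = 153 + 46 = 199
  F = 19 + 21 = 40
  U = 47 + 3·199 + 4·40 = 804
Change in U: 804 − 582 = 222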